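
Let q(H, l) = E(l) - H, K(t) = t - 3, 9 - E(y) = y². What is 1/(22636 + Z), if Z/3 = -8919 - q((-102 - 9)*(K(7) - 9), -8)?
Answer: -1/2291 ≈ -0.00043649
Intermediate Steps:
E(y) = 9 - y²
K(t) = -3 + t
q(H, l) = 9 - H - l² (q(H, l) = (9 - l²) - H = 9 - H - l²)
Z = -24927 (Z = 3*(-8919 - (9 - (-102 - 9)*((-3 + 7) - 9) - 1*(-8)²)) = 3*(-8919 - (9 - (-111)*(4 - 9) - 1*64)) = 3*(-8919 - (9 - (-111)*(-5) - 64)) = 3*(-8919 - (9 - 1*555 - 64)) = 3*(-8919 - (9 - 555 - 64)) = 3*(-8919 - 1*(-610)) = 3*(-8919 + 610) = 3*(-8309) = -24927)
1/(22636 + Z) = 1/(22636 - 24927) = 1/(-2291) = -1/2291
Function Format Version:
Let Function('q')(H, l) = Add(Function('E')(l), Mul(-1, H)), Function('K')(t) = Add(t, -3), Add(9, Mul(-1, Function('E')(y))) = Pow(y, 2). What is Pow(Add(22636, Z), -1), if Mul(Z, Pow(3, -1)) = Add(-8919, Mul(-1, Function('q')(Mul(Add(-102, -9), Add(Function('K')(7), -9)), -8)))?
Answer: Rational(-1, 2291) ≈ -0.00043649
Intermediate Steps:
Function('E')(y) = Add(9, Mul(-1, Pow(y, 2)))
Function('K')(t) = Add(-3, t)
Function('q')(H, l) = Add(9, Mul(-1, H), Mul(-1, Pow(l, 2))) (Function('q')(H, l) = Add(Add(9, Mul(-1, Pow(l, 2))), Mul(-1, H)) = Add(9, Mul(-1, H), Mul(-1, Pow(l, 2))))
Z = -24927 (Z = Mul(3, Add(-8919, Mul(-1, Add(9, Mul(-1, Mul(Add(-102, -9), Add(Add(-3, 7), -9))), Mul(-1, Pow(-8, 2)))))) = Mul(3, Add(-8919, Mul(-1, Add(9, Mul(-1, Mul(-111, Add(4, -9))), Mul(-1, 64))))) = Mul(3, Add(-8919, Mul(-1, Add(9, Mul(-1, Mul(-111, -5)), -64)))) = Mul(3, Add(-8919, Mul(-1, Add(9, Mul(-1, 555), -64)))) = Mul(3, Add(-8919, Mul(-1, Add(9, -555, -64)))) = Mul(3, Add(-8919, Mul(-1, -610))) = Mul(3, Add(-8919, 610)) = Mul(3, -8309) = -24927)
Pow(Add(22636, Z), -1) = Pow(Add(22636, -24927), -1) = Pow(-2291, -1) = Rational(-1, 2291)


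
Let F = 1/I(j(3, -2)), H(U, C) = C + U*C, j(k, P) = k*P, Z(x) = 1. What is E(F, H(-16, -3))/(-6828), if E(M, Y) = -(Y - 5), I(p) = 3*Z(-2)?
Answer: 10/1707 ≈ 0.0058582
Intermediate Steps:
j(k, P) = P*k
I(p) = 3 (I(p) = 3*1 = 3)
H(U, C) = C + C*U
F = ⅓ (F = 1/3 = ⅓ ≈ 0.33333)
E(M, Y) = 5 - Y (E(M, Y) = -(-5 + Y) = 5 - Y)
E(F, H(-16, -3))/(-6828) = (5 - (-3)*(1 - 16))/(-6828) = (5 - (-3)*(-15))*(-1/6828) = (5 - 1*45)*(-1/6828) = (5 - 45)*(-1/6828) = -40*(-1/6828) = 10/1707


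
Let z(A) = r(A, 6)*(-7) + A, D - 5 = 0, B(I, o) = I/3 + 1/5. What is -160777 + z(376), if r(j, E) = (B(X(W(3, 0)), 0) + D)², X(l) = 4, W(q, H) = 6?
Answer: -36157453/225 ≈ -1.6070e+5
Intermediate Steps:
B(I, o) = ⅕ + I/3 (B(I, o) = I*(⅓) + 1*(⅕) = I/3 + ⅕ = ⅕ + I/3)
D = 5 (D = 5 + 0 = 5)
r(j, E) = 9604/225 (r(j, E) = ((⅕ + (⅓)*4) + 5)² = ((⅕ + 4/3) + 5)² = (23/15 + 5)² = (98/15)² = 9604/225)
z(A) = -67228/225 + A (z(A) = (9604/225)*(-7) + A = -67228/225 + A)
-160777 + z(376) = -160777 + (-67228/225 + 376) = -160777 + 17372/225 = -36157453/225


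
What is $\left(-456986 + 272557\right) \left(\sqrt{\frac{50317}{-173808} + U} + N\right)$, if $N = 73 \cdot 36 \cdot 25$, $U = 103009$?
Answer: $-12116985300 - \frac{184429 \sqrt{21609811711685}}{14484} \approx -1.2176 \cdot 10^{10}$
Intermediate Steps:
$N = 65700$ ($N = 2628 \cdot 25 = 65700$)
$\left(-456986 + 272557\right) \left(\sqrt{\frac{50317}{-173808} + U} + N\right) = \left(-456986 + 272557\right) \left(\sqrt{\frac{50317}{-173808} + 103009} + 65700\right) = - 184429 \left(\sqrt{50317 \left(- \frac{1}{173808}\right) + 103009} + 65700\right) = - 184429 \left(\sqrt{- \frac{50317}{173808} + 103009} + 65700\right) = - 184429 \left(\sqrt{\frac{17903737955}{173808}} + 65700\right) = - 184429 \left(\frac{\sqrt{21609811711685}}{14484} + 65700\right) = - 184429 \left(65700 + \frac{\sqrt{21609811711685}}{14484}\right) = -12116985300 - \frac{184429 \sqrt{21609811711685}}{14484}$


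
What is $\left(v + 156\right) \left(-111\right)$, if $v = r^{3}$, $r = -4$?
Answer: $-10212$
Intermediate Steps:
$v = -64$ ($v = \left(-4\right)^{3} = -64$)
$\left(v + 156\right) \left(-111\right) = \left(-64 + 156\right) \left(-111\right) = 92 \left(-111\right) = -10212$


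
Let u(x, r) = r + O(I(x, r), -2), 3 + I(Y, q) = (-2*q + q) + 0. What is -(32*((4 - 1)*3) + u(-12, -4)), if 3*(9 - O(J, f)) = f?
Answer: -881/3 ≈ -293.67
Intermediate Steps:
I(Y, q) = -3 - q (I(Y, q) = -3 + ((-2*q + q) + 0) = -3 + (-q + 0) = -3 - q)
O(J, f) = 9 - f/3
u(x, r) = 29/3 + r (u(x, r) = r + (9 - ⅓*(-2)) = r + (9 + ⅔) = r + 29/3 = 29/3 + r)
-(32*((4 - 1)*3) + u(-12, -4)) = -(32*((4 - 1)*3) + (29/3 - 4)) = -(32*(3*3) + 17/3) = -(32*9 + 17/3) = -(288 + 17/3) = -1*881/3 = -881/3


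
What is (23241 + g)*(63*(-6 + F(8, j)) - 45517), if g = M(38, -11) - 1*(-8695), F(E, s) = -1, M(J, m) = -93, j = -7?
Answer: -1463440594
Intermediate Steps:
g = 8602 (g = -93 - 1*(-8695) = -93 + 8695 = 8602)
(23241 + g)*(63*(-6 + F(8, j)) - 45517) = (23241 + 8602)*(63*(-6 - 1) - 45517) = 31843*(63*(-7) - 45517) = 31843*(-441 - 45517) = 31843*(-45958) = -1463440594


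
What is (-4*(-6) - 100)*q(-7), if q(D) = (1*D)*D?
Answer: -3724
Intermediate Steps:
q(D) = D² (q(D) = D*D = D²)
(-4*(-6) - 100)*q(-7) = (-4*(-6) - 100)*(-7)² = (24 - 100)*49 = -76*49 = -3724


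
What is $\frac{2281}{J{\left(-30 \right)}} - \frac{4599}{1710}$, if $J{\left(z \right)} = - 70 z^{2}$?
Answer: $- \frac{3262639}{1197000} \approx -2.7257$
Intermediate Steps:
$\frac{2281}{J{\left(-30 \right)}} - \frac{4599}{1710} = \frac{2281}{\left(-70\right) \left(-30\right)^{2}} - \frac{4599}{1710} = \frac{2281}{\left(-70\right) 900} - \frac{511}{190} = \frac{2281}{-63000} - \frac{511}{190} = 2281 \left(- \frac{1}{63000}\right) - \frac{511}{190} = - \frac{2281}{63000} - \frac{511}{190} = - \frac{3262639}{1197000}$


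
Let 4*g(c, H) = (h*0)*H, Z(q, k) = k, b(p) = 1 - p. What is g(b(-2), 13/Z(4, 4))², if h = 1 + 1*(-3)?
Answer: 0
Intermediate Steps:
h = -2 (h = 1 - 3 = -2)
g(c, H) = 0 (g(c, H) = ((-2*0)*H)/4 = (0*H)/4 = (¼)*0 = 0)
g(b(-2), 13/Z(4, 4))² = 0² = 0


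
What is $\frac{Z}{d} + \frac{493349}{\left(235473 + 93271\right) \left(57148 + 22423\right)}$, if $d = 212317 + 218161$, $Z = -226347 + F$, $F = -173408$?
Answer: $- \frac{5228387161973649}{5630326975988936} \approx -0.92861$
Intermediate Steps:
$Z = -399755$ ($Z = -226347 - 173408 = -399755$)
$d = 430478$
$\frac{Z}{d} + \frac{493349}{\left(235473 + 93271\right) \left(57148 + 22423\right)} = - \frac{399755}{430478} + \frac{493349}{\left(235473 + 93271\right) \left(57148 + 22423\right)} = \left(-399755\right) \frac{1}{430478} + \frac{493349}{328744 \cdot 79571} = - \frac{399755}{430478} + \frac{493349}{26158488824} = - \frac{5228387161973649}{5630326975988936}$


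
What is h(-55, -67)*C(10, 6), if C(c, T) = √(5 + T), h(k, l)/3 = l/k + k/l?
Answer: 22542*√11/3685 ≈ 20.289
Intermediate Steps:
h(k, l) = 3*k/l + 3*l/k (h(k, l) = 3*(l/k + k/l) = 3*(k/l + l/k) = 3*k/l + 3*l/k)
h(-55, -67)*C(10, 6) = (3*(-55)/(-67) + 3*(-67)/(-55))*√(5 + 6) = (3*(-55)*(-1/67) + 3*(-67)*(-1/55))*√11 = (165/67 + 201/55)*√11 = 22542*√11/3685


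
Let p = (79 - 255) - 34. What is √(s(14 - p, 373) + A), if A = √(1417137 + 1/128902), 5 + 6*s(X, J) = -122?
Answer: √(-3165295727562 + 5800590*√941870381416186)/386706 ≈ 34.195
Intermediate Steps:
p = -210 (p = -176 - 34 = -210)
s(X, J) = -127/6 (s(X, J) = -⅚ + (⅙)*(-122) = -⅚ - 61/3 = -127/6)
A = 5*√941870381416186/128902 (A = √(1417137 + 1/128902) = √(182671793575/128902) = 5*√941870381416186/128902 ≈ 1190.4)
√(s(14 - p, 373) + A) = √(-127/6 + 5*√941870381416186/128902)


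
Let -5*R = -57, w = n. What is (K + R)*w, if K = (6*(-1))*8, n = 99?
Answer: -18117/5 ≈ -3623.4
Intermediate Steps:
w = 99
R = 57/5 (R = -⅕*(-57) = 57/5 ≈ 11.400)
K = -48 (K = -6*8 = -48)
(K + R)*w = (-48 + 57/5)*99 = -183/5*99 = -18117/5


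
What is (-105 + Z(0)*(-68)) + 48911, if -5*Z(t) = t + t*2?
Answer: 48806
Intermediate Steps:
Z(t) = -3*t/5 (Z(t) = -(t + t*2)/5 = -(t + 2*t)/5 = -3*t/5)
(-105 + Z(0)*(-68)) + 48911 = (-105 - ⅗*0*(-68)) + 48911 = (-105 + 0*(-68)) + 48911 = (-105 + 0) + 48911 = -105 + 48911 = 48806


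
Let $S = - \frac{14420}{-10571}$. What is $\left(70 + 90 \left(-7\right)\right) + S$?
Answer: $- \frac{5905340}{10571} \approx -558.64$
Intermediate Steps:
$S = \frac{14420}{10571}$ ($S = \left(-14420\right) \left(- \frac{1}{10571}\right) = \frac{14420}{10571} \approx 1.3641$)
$\left(70 + 90 \left(-7\right)\right) + S = \left(70 + 90 \left(-7\right)\right) + \frac{14420}{10571} = \left(70 - 630\right) + \frac{14420}{10571} = -560 + \frac{14420}{10571} = - \frac{5905340}{10571}$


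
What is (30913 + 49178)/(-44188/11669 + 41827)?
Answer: 84961989/44366825 ≈ 1.9150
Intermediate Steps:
(30913 + 49178)/(-44188/11669 + 41827) = 80091/(-44188*1/11669 + 41827) = 80091/(-44188/11669 + 41827) = 80091/(488035075/11669) = 80091*(11669/488035075) = 84961989/44366825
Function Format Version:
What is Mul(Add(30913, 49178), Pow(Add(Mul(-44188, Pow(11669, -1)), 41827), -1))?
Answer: Rational(84961989, 44366825) ≈ 1.9150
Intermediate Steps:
Mul(Add(30913, 49178), Pow(Add(Mul(-44188, Pow(11669, -1)), 41827), -1)) = Mul(80091, Pow(Add(Mul(-44188, Rational(1, 11669)), 41827), -1)) = Mul(80091, Pow(Add(Rational(-44188, 11669), 41827), -1)) = Mul(80091, Pow(Rational(488035075, 11669), -1)) = Mul(80091, Rational(11669, 488035075)) = Rational(84961989, 44366825)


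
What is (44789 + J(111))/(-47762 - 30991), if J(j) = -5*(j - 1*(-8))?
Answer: -44194/78753 ≈ -0.56117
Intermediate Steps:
J(j) = -40 - 5*j (J(j) = -5*(j + 8) = -5*(8 + j) = -40 - 5*j)
(44789 + J(111))/(-47762 - 30991) = (44789 + (-40 - 5*111))/(-47762 - 30991) = (44789 + (-40 - 555))/(-78753) = (44789 - 595)*(-1/78753) = 44194*(-1/78753) = -44194/78753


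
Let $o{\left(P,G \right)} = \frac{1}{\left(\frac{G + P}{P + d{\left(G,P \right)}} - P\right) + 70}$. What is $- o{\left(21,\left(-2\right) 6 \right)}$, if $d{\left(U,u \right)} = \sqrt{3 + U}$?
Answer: $- \frac{2471}{122117} - \frac{3 i}{122117} \approx -0.020235 - 2.4567 \cdot 10^{-5} i$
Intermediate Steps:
$o{\left(P,G \right)} = \frac{1}{70 - P + \frac{G + P}{P + \sqrt{3 + G}}}$ ($o{\left(P,G \right)} = \frac{1}{\left(\frac{G + P}{P + \sqrt{3 + G}} - P\right) + 70} = \frac{1}{\left(- P + \frac{G + P}{P + \sqrt{3 + G}}\right) + 70} = \frac{1}{70 - P + \frac{G + P}{P + \sqrt{3 + G}}}$)
$- o{\left(21,\left(-2\right) 6 \right)} = - \frac{21 + \sqrt{3 - 12}}{\left(-2\right) 6 - 21^{2} + 70 \sqrt{3 - 12} + 71 \cdot 21 - 21 \sqrt{3 - 12}} = - \frac{21 + \sqrt{3 - 12}}{-12 - 441 + 70 \sqrt{3 - 12} + 1491 - 21 \sqrt{3 - 12}} = - \frac{21 + \sqrt{-9}}{-12 - 441 + 70 \sqrt{-9} + 1491 - 21 \sqrt{-9}} = - \frac{21 + 3 i}{-12 - 441 + 70 \cdot 3 i + 1491 - 21 \cdot 3 i} = - \frac{21 + 3 i}{-12 - 441 + 210 i + 1491 - 63 i} = - \frac{21 + 3 i}{1038 + 147 i} = - \frac{1038 - 147 i}{1099053} \left(21 + 3 i\right) = - \frac{\left(21 + 3 i\right) \left(1038 - 147 i\right)}{1099053}$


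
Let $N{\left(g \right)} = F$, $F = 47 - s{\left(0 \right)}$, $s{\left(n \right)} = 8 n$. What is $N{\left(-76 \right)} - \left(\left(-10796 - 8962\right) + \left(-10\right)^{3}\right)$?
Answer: $20805$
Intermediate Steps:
$F = 47$ ($F = 47 - 8 \cdot 0 = 47 - 0 = 47 + 0 = 47$)
$N{\left(g \right)} = 47$
$N{\left(-76 \right)} - \left(\left(-10796 - 8962\right) + \left(-10\right)^{3}\right) = 47 - \left(\left(-10796 - 8962\right) + \left(-10\right)^{3}\right) = 47 - \left(-19758 - 1000\right) = 47 - -20758 = 47 + 20758 = 20805$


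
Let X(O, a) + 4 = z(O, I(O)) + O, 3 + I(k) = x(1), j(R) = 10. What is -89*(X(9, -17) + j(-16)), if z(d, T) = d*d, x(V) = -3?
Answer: -8544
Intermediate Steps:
I(k) = -6 (I(k) = -3 - 3 = -6)
z(d, T) = d²
X(O, a) = -4 + O + O² (X(O, a) = -4 + (O² + O) = -4 + (O + O²) = -4 + O + O²)
-89*(X(9, -17) + j(-16)) = -89*((-4 + 9 + 9²) + 10) = -89*((-4 + 9 + 81) + 10) = -89*(86 + 10) = -89*96 = -8544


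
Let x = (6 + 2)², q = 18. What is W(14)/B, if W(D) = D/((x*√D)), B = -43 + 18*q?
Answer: √14/17984 ≈ 0.00020805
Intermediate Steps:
x = 64 (x = 8² = 64)
B = 281 (B = -43 + 18*18 = -43 + 324 = 281)
W(D) = √D/64 (W(D) = D/((64*√D)) = D*(1/(64*√D)) = √D/64)
W(14)/B = (√14/64)/281 = (√14/64)*(1/281) = √14/17984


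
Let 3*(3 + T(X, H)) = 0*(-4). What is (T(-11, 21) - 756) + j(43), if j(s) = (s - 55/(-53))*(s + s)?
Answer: 160497/53 ≈ 3028.2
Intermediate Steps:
j(s) = 2*s*(55/53 + s) (j(s) = (s - 55*(-1/53))*(2*s) = (s + 55/53)*(2*s) = (55/53 + s)*(2*s) = 2*s*(55/53 + s))
T(X, H) = -3 (T(X, H) = -3 + (0*(-4))/3 = -3 + (⅓)*0 = -3 + 0 = -3)
(T(-11, 21) - 756) + j(43) = (-3 - 756) + (2/53)*43*(55 + 53*43) = -759 + (2/53)*43*(55 + 2279) = -759 + (2/53)*43*2334 = -759 + 200724/53 = 160497/53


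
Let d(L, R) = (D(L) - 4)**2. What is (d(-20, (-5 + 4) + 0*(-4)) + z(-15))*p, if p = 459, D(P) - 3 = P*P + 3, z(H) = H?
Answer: 74169351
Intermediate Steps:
D(P) = 6 + P**2 (D(P) = 3 + (P*P + 3) = 3 + (P**2 + 3) = 3 + (3 + P**2) = 6 + P**2)
d(L, R) = (2 + L**2)**2 (d(L, R) = ((6 + L**2) - 4)**2 = (2 + L**2)**2)
(d(-20, (-5 + 4) + 0*(-4)) + z(-15))*p = ((2 + (-20)**2)**2 - 15)*459 = ((2 + 400)**2 - 15)*459 = (402**2 - 15)*459 = (161604 - 15)*459 = 161589*459 = 74169351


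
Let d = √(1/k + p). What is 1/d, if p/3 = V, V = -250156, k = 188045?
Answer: -I*√26537240430069655/141121755059 ≈ -0.0011543*I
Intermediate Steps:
p = -750468 (p = 3*(-250156) = -750468)
d = I*√26537240430069655/188045 (d = √(1/188045 - 750468) = √(-141121755059/188045) = I*√26537240430069655/188045 ≈ 866.3*I)
1/d = 1/(I*√26537240430069655/188045) = -I*√26537240430069655/141121755059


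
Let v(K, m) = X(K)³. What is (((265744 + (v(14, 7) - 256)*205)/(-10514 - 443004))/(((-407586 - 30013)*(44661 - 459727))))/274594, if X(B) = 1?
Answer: -213469/22619294384590046255528 ≈ -9.4375e-18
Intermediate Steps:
v(K, m) = 1 (v(K, m) = 1³ = 1)
(((265744 + (v(14, 7) - 256)*205)/(-10514 - 443004))/(((-407586 - 30013)*(44661 - 459727))))/274594 = (((265744 + (1 - 256)*205)/(-10514 - 443004))/(((-407586 - 30013)*(44661 - 459727))))/274594 = (((265744 - 255*205)/(-453518))/((-437599*(-415066))))*(1/274594) = (((265744 - 52275)*(-1/453518))/181632466534)*(1/274594) = ((213469*(-1/453518))*(1/181632466534))*(1/274594) = -213469/453518*1/181632466534*(1/274594) = -213469/82373592957566612*1/274594 = -213469/22619294384590046255528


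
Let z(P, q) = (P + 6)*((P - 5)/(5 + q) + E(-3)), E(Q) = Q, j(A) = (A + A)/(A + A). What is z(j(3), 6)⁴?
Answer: 4499860561/14641 ≈ 3.0735e+5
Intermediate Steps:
j(A) = 1 (j(A) = (2*A)/((2*A)) = (2*A)*(1/(2*A)) = 1)
z(P, q) = (-3 + (-5 + P)/(5 + q))*(6 + P) (z(P, q) = (P + 6)*((P - 5)/(5 + q) - 3) = (6 + P)*((-5 + P)/(5 + q) - 3) = (6 + P)*(-3 + (-5 + P)/(5 + q)) = (-3 + (-5 + P)/(5 + q))*(6 + P))
z(j(3), 6)⁴ = ((-120 + 1² - 18*6 - 14*1 - 3*1*6)/(5 + 6))⁴ = ((-120 + 1 - 108 - 14 - 18)/11)⁴ = ((1/11)*(-259))⁴ = (-259/11)⁴ = 4499860561/14641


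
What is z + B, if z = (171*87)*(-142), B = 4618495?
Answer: 2505961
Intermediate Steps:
z = -2112534 (z = 14877*(-142) = -2112534)
z + B = -2112534 + 4618495 = 2505961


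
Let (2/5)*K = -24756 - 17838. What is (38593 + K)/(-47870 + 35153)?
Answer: 67892/12717 ≈ 5.3387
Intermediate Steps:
K = -106485 (K = 5*(-24756 - 17838)/2 = (5/2)*(-42594) = -106485)
(38593 + K)/(-47870 + 35153) = (38593 - 106485)/(-47870 + 35153) = -67892/(-12717) = -67892*(-1/12717) = 67892/12717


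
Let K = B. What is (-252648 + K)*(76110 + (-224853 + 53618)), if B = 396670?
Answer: -13700092750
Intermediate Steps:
K = 396670
(-252648 + K)*(76110 + (-224853 + 53618)) = (-252648 + 396670)*(76110 + (-224853 + 53618)) = 144022*(76110 - 171235) = 144022*(-95125) = -13700092750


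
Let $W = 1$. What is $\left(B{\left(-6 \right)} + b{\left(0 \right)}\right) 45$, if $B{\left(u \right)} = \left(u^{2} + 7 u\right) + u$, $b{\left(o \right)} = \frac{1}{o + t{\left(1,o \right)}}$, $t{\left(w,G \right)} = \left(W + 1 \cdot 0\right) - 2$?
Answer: $-585$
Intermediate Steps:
$t{\left(w,G \right)} = -1$ ($t{\left(w,G \right)} = \left(1 + 1 \cdot 0\right) - 2 = \left(1 + 0\right) - 2 = 1 - 2 = -1$)
$b{\left(o \right)} = \frac{1}{-1 + o}$ ($b{\left(o \right)} = \frac{1}{o - 1} = \frac{1}{-1 + o}$)
$B{\left(u \right)} = u^{2} + 8 u$
$\left(B{\left(-6 \right)} + b{\left(0 \right)}\right) 45 = \left(- 6 \left(8 - 6\right) + \frac{1}{-1 + 0}\right) 45 = \left(\left(-6\right) 2 + \frac{1}{-1}\right) 45 = \left(-12 - 1\right) 45 = \left(-13\right) 45 = -585$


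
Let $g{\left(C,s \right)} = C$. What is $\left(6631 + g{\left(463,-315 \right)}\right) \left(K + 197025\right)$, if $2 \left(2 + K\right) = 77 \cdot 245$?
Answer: $1464595317$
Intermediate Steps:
$K = \frac{18861}{2}$ ($K = -2 + \frac{77 \cdot 245}{2} = -2 + \frac{1}{2} \cdot 18865 = -2 + \frac{18865}{2} = \frac{18861}{2} \approx 9430.5$)
$\left(6631 + g{\left(463,-315 \right)}\right) \left(K + 197025\right) = \left(6631 + 463\right) \left(\frac{18861}{2} + 197025\right) = 7094 \cdot \frac{412911}{2} = 1464595317$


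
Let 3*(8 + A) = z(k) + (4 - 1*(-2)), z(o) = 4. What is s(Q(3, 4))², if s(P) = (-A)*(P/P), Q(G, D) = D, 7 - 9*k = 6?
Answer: 196/9 ≈ 21.778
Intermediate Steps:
k = ⅑ (k = 7/9 - ⅑*6 = 7/9 - ⅔ = ⅑ ≈ 0.11111)
A = -14/3 (A = -8 + (4 + (4 - 1*(-2)))/3 = -8 + (4 + (4 + 2))/3 = -8 + (4 + 6)/3 = -8 + (⅓)*10 = -8 + 10/3 = -14/3 ≈ -4.6667)
s(P) = 14/3 (s(P) = (-1*(-14/3))*(P/P) = (14/3)*1 = 14/3)
s(Q(3, 4))² = (14/3)² = 196/9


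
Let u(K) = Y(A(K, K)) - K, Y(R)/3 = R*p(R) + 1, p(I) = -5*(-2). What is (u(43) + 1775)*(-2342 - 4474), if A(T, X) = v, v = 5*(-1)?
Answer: -10803360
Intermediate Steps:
v = -5
A(T, X) = -5
p(I) = 10
Y(R) = 3 + 30*R (Y(R) = 3*(R*10 + 1) = 3*(10*R + 1) = 3*(1 + 10*R) = 3 + 30*R)
u(K) = -147 - K (u(K) = (3 + 30*(-5)) - K = (3 - 150) - K = -147 - K)
(u(43) + 1775)*(-2342 - 4474) = ((-147 - 1*43) + 1775)*(-2342 - 4474) = ((-147 - 43) + 1775)*(-6816) = (-190 + 1775)*(-6816) = 1585*(-6816) = -10803360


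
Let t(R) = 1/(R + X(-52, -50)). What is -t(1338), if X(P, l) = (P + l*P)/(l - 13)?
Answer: -9/11678 ≈ -0.00077068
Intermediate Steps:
X(P, l) = (P + P*l)/(-13 + l)
t(R) = 1/(-364/9 + R) (t(R) = 1/(R - 52*(1 - 50)/(-13 - 50)) = 1/(R - 52*(-49)/(-63)) = 1/(R - 52*(-1/63)*(-49)) = 1/(R - 364/9) = 1/(-364/9 + R))
-t(1338) = -9/(-364 + 9*1338) = -9/(-364 + 12042) = -9/11678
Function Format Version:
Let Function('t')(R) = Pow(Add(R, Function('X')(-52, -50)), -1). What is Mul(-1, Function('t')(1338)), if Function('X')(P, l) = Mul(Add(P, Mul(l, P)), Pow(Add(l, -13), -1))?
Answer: Rational(-9, 11678) ≈ -0.00077068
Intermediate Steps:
Function('X')(P, l) = Mul(Pow(Add(-13, l), -1), Add(P, Mul(P, l))) (Function('X')(P, l) = Mul(Add(P, Mul(P, l)), Pow(Add(-13, l), -1)) = Mul(Pow(Add(-13, l), -1), Add(P, Mul(P, l))))
Function('t')(R) = Pow(Add(Rational(-364, 9), R), -1) (Function('t')(R) = Pow(Add(R, Mul(-52, Pow(Add(-13, -50), -1), Add(1, -50))), -1) = Pow(Add(R, Mul(-52, Pow(-63, -1), -49)), -1) = Pow(Add(R, Mul(-52, Rational(-1, 63), -49)), -1) = Pow(Add(R, Rational(-364, 9)), -1) = Pow(Add(Rational(-364, 9), R), -1))
Mul(-1, Function('t')(1338)) = Mul(-1, Mul(9, Pow(Add(-364, Mul(9, 1338)), -1))) = Mul(-1, Mul(9, Pow(Add(-364, 12042), -1))) = Mul(-1, Mul(9, Pow(11678, -1))) = Mul(-1, Mul(9, Rational(1, 11678))) = Mul(-1, Rational(9, 11678)) = Rational(-9, 11678)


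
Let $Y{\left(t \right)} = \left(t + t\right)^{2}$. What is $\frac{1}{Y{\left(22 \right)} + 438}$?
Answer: $\frac{1}{2374} \approx 0.00042123$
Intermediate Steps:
$Y{\left(t \right)} = 4 t^{2}$ ($Y{\left(t \right)} = \left(2 t\right)^{2} = 4 t^{2}$)
$\frac{1}{Y{\left(22 \right)} + 438} = \frac{1}{4 \cdot 22^{2} + 438} = \frac{1}{4 \cdot 484 + 438} = \frac{1}{1936 + 438} = \frac{1}{2374}$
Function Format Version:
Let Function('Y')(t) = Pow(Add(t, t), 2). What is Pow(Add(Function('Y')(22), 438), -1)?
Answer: Rational(1, 2374) ≈ 0.00042123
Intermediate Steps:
Function('Y')(t) = Mul(4, Pow(t, 2)) (Function('Y')(t) = Pow(Mul(2, t), 2) = Mul(4, Pow(t, 2)))
Pow(Add(Function('Y')(22), 438), -1) = Pow(Add(Mul(4, Pow(22, 2)), 438), -1) = Pow(Add(Mul(4, 484), 438), -1) = Pow(Add(1936, 438), -1) = Pow(2374, -1) = Rational(1, 2374)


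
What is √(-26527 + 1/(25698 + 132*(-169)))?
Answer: I*√304850933310/3390 ≈ 162.87*I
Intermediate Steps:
√(-26527 + 1/(25698 + 132*(-169))) = √(-26527 + 1/(25698 - 22308)) = √(-26527 + 1/3390) = √(-89926529/3390) = I*√304850933310/3390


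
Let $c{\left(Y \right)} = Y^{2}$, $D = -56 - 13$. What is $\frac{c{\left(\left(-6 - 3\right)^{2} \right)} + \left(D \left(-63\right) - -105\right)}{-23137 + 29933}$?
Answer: $\frac{11013}{6796} \approx 1.6205$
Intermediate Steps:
$D = -69$ ($D = -56 - 13 = -69$)
$\frac{c{\left(\left(-6 - 3\right)^{2} \right)} + \left(D \left(-63\right) - -105\right)}{-23137 + 29933} = \frac{\left(\left(-6 - 3\right)^{2}\right)^{2} - -4452}{-23137 + 29933} = \frac{\left(\left(-9\right)^{2}\right)^{2} + \left(4347 + 105\right)}{6796} = \left(81^{2} + 4452\right) \frac{1}{6796} = \left(6561 + 4452\right) \frac{1}{6796} = 11013 \cdot \frac{1}{6796} = \frac{11013}{6796}$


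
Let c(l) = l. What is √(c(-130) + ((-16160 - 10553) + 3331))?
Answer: 2*I*√5878 ≈ 153.34*I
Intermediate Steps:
√(c(-130) + ((-16160 - 10553) + 3331)) = √(-130 + ((-16160 - 10553) + 3331)) = √(-130 + (-26713 + 3331)) = √(-130 - 23382) = √(-23512) = 2*I*√5878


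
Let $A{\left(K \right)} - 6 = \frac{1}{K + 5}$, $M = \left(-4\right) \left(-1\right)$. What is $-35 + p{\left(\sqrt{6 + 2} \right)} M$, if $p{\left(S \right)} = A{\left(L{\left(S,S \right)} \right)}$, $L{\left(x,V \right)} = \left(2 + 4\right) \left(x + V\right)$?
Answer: $- \frac{12417}{1127} + \frac{96 \sqrt{2}}{1127} \approx -10.897$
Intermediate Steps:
$M = 4$
$L{\left(x,V \right)} = 6 V + 6 x$ ($L{\left(x,V \right)} = 6 \left(V + x\right) = 6 V + 6 x$)
$A{\left(K \right)} = 6 + \frac{1}{5 + K}$ ($A{\left(K \right)} = 6 + \frac{1}{K + 5} = 6 + \frac{1}{5 + K}$)
$p{\left(S \right)} = \frac{31 + 72 S}{5 + 12 S}$ ($p{\left(S \right)} = \frac{31 + 6 \left(6 S + 6 S\right)}{5 + \left(6 S + 6 S\right)} = \frac{31 + 6 \cdot 12 S}{5 + 12 S} = \frac{31 + 72 S}{5 + 12 S}$)
$-35 + p{\left(\sqrt{6 + 2} \right)} M = -35 + \frac{31 + 72 \sqrt{6 + 2}}{5 + 12 \sqrt{6 + 2}} \cdot 4 = -35 + \frac{31 + 72 \sqrt{8}}{5 + 12 \sqrt{8}} \cdot 4 = -35 + \frac{31 + 72 \cdot 2 \sqrt{2}}{5 + 12 \cdot 2 \sqrt{2}} \cdot 4 = -35 + \frac{31 + 144 \sqrt{2}}{5 + 24 \sqrt{2}} \cdot 4 = -35 + \frac{4 \left(31 + 144 \sqrt{2}\right)}{5 + 24 \sqrt{2}}$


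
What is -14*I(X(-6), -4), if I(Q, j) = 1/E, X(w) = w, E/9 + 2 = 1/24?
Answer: 112/141 ≈ 0.79433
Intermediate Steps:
E = -141/8 (E = -18 + 9/24 = -18 + 9*(1/24) = -18 + 3/8 = -141/8 ≈ -17.625)
I(Q, j) = -8/141 (I(Q, j) = 1/(-141/8) = -8/141)
-14*I(X(-6), -4) = -14*(-8/141) = 112/141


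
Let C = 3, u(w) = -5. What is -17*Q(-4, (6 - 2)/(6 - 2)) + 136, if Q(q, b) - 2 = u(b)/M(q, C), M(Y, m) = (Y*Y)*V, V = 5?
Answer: 1649/16 ≈ 103.06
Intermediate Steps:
M(Y, m) = 5*Y**2 (M(Y, m) = (Y*Y)*5 = Y**2*5 = 5*Y**2)
Q(q, b) = 2 - 1/q**2 (Q(q, b) = 2 - 5*1/(5*q**2) = 2 - 1/q**2)
-17*Q(-4, (6 - 2)/(6 - 2)) + 136 = -17*(2 - 1/(-4)**2) + 136 = -17*(2 - 1*1/16) + 136 = -17*(2 - 1/16) + 136 = -17*31/16 + 136 = -527/16 + 136 = 1649/16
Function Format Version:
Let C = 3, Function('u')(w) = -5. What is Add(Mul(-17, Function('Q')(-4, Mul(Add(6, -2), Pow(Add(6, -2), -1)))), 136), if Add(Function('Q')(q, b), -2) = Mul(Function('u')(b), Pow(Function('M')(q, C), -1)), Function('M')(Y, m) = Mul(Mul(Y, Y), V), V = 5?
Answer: Rational(1649, 16) ≈ 103.06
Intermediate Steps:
Function('M')(Y, m) = Mul(5, Pow(Y, 2)) (Function('M')(Y, m) = Mul(Mul(Y, Y), 5) = Mul(Pow(Y, 2), 5) = Mul(5, Pow(Y, 2)))
Function('Q')(q, b) = Add(2, Mul(-1, Pow(q, -2))) (Function('Q')(q, b) = Add(2, Mul(-5, Pow(Mul(5, Pow(q, 2)), -1))) = Add(2, Mul(-5, Mul(Rational(1, 5), Pow(q, -2)))) = Add(2, Mul(-1, Pow(q, -2))))
Add(Mul(-17, Function('Q')(-4, Mul(Add(6, -2), Pow(Add(6, -2), -1)))), 136) = Add(Mul(-17, Add(2, Mul(-1, Pow(-4, -2)))), 136) = Add(Mul(-17, Add(2, Mul(-1, Rational(1, 16)))), 136) = Add(Mul(-17, Add(2, Rational(-1, 16))), 136) = Add(Mul(-17, Rational(31, 16)), 136) = Add(Rational(-527, 16), 136) = Rational(1649, 16)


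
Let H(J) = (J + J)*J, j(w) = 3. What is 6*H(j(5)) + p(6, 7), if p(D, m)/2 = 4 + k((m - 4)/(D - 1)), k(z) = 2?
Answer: 120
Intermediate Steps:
p(D, m) = 12 (p(D, m) = 2*(4 + 2) = 2*6 = 12)
H(J) = 2*J² (H(J) = (2*J)*J = 2*J²)
6*H(j(5)) + p(6, 7) = 6*(2*3²) + 12 = 6*(2*9) + 12 = 6*18 + 12 = 108 + 12 = 120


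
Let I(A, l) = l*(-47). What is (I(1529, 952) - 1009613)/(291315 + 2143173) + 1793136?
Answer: 4365367020011/2434488 ≈ 1.7931e+6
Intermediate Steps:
I(A, l) = -47*l
(I(1529, 952) - 1009613)/(291315 + 2143173) + 1793136 = (-47*952 - 1009613)/(291315 + 2143173) + 1793136 = (-44744 - 1009613)/2434488 + 1793136 = -1054357*1/2434488 + 1793136 = -1054357/2434488 + 1793136 = 4365367020011/2434488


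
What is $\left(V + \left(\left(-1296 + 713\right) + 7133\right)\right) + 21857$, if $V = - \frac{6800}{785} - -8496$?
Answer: $\frac{5792411}{157} \approx 36894.0$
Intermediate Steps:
$V = \frac{1332512}{157}$ ($V = \left(-6800\right) \frac{1}{785} + 8496 = - \frac{1360}{157} + 8496 = \frac{1332512}{157} \approx 8487.3$)
$\left(V + \left(\left(-1296 + 713\right) + 7133\right)\right) + 21857 = \left(\frac{1332512}{157} + \left(\left(-1296 + 713\right) + 7133\right)\right) + 21857 = \left(\frac{1332512}{157} + \left(-583 + 7133\right)\right) + 21857 = \left(\frac{1332512}{157} + 6550\right) + 21857 = \frac{2360862}{157} + 21857 = \frac{5792411}{157}$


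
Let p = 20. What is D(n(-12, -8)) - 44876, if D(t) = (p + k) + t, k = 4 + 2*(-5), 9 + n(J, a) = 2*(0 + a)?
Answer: -44887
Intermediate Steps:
n(J, a) = -9 + 2*a (n(J, a) = -9 + 2*(0 + a) = -9 + 2*a)
k = -6 (k = 4 - 10 = -6)
D(t) = 14 + t (D(t) = (20 - 6) + t = 14 + t)
D(n(-12, -8)) - 44876 = (14 + (-9 + 2*(-8))) - 44876 = (14 + (-9 - 16)) - 44876 = (14 - 25) - 44876 = -11 - 44876 = -44887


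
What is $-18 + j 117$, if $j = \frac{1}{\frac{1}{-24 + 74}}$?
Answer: $5832$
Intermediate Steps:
$j = 50$ ($j = \frac{1}{\frac{1}{50}} = 50$)
$-18 + j 117 = -18 + 50 \cdot 117 = -18 + 5850 = 5832$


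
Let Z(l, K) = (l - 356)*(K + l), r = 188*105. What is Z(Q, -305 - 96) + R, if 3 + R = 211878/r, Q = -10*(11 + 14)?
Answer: 1297950183/3290 ≈ 3.9451e+5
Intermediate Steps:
Q = -250 (Q = -10*25 = -250)
r = 19740
Z(l, K) = (-356 + l)*(K + l)
R = 25443/3290 (R = -3 + 211878/19740 = -3 + 211878*(1/19740) = -3 + 35313/3290 = 25443/3290 ≈ 7.7334)
Z(Q, -305 - 96) + R = ((-250)² - 356*(-305 - 96) - 356*(-250) + (-305 - 96)*(-250)) + 25443/3290 = (62500 - 356*(-401) + 89000 - 401*(-250)) + 25443/3290 = (62500 + 142756 + 89000 + 100250) + 25443/3290 = 394506 + 25443/3290 = 1297950183/3290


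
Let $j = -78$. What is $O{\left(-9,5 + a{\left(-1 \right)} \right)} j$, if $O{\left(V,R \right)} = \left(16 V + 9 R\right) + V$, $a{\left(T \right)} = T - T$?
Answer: $8424$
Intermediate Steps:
$a{\left(T \right)} = 0$
$O{\left(V,R \right)} = 9 R + 17 V$ ($O{\left(V,R \right)} = \left(9 R + 16 V\right) + V = 9 R + 17 V$)
$O{\left(-9,5 + a{\left(-1 \right)} \right)} j = \left(9 \left(5 + 0\right) + 17 \left(-9\right)\right) \left(-78\right) = \left(9 \cdot 5 - 153\right) \left(-78\right) = \left(45 - 153\right) \left(-78\right) = \left(-108\right) \left(-78\right) = 8424$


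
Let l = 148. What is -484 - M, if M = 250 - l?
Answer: -586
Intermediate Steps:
M = 102 (M = 250 - 1*148 = 250 - 148 = 102)
-484 - M = -484 - 1*102 = -484 - 102 = -586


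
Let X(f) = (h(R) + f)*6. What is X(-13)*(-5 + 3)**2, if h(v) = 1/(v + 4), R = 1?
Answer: -1536/5 ≈ -307.20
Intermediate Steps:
h(v) = 1/(4 + v)
X(f) = 6/5 + 6*f (X(f) = (1/(4 + 1) + f)*6 = (1/5 + f)*6 = 6/5 + 6*f)
X(-13)*(-5 + 3)**2 = (6/5 + 6*(-13))*(-5 + 3)**2 = (6/5 - 78)*(-2)**2 = -384/5*4 = -1536/5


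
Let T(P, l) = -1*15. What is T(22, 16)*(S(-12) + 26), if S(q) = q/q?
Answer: -405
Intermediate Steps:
S(q) = 1
T(P, l) = -15
T(22, 16)*(S(-12) + 26) = -15*(1 + 26) = -15*27 = -405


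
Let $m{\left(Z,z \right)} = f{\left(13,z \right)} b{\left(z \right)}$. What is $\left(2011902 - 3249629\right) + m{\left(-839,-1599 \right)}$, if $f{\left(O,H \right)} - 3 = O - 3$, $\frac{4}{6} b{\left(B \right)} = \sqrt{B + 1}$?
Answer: $-1237727 + \frac{39 i \sqrt{1598}}{2} \approx -1.2377 \cdot 10^{6} + 779.51 i$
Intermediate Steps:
$b{\left(B \right)} = \frac{3 \sqrt{1 + B}}{2}$ ($b{\left(B \right)} = \frac{3 \sqrt{B + 1}}{2} = \frac{3 \sqrt{1 + B}}{2}$)
$f{\left(O,H \right)} = O$ ($f{\left(O,H \right)} = 3 + \left(O - 3\right) = 3 + \left(-3 + O\right) = O$)
$m{\left(Z,z \right)} = \frac{39 \sqrt{1 + z}}{2}$ ($m{\left(Z,z \right)} = 13 \frac{3 \sqrt{1 + z}}{2} = \frac{39 \sqrt{1 + z}}{2}$)
$\left(2011902 - 3249629\right) + m{\left(-839,-1599 \right)} = \left(2011902 - 3249629\right) + \frac{39 \sqrt{1 - 1599}}{2} = -1237727 + \frac{39 \sqrt{-1598}}{2} = -1237727 + \frac{39 i \sqrt{1598}}{2}$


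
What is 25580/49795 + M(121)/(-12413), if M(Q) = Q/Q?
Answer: 63494949/123621067 ≈ 0.51363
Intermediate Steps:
M(Q) = 1
25580/49795 + M(121)/(-12413) = 25580/49795 + 1/(-12413) = 25580*(1/49795) + 1*(-1/12413) = 5116/9959 - 1/12413 = 63494949/123621067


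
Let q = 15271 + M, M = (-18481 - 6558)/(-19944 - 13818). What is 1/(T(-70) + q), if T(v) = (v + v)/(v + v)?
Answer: 33762/515638303 ≈ 6.5476e-5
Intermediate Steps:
M = 25039/33762 (M = -25039/(-33762) = -25039*(-1/33762) = 25039/33762 ≈ 0.74163)
T(v) = 1 (T(v) = (2*v)/((2*v)) = (2*v)*(1/(2*v)) = 1)
q = 515604541/33762 (q = 15271 + 25039/33762 = 515604541/33762 ≈ 15272.)
1/(T(-70) + q) = 1/(1 + 515604541/33762) = 1/(515638303/33762) = 33762/515638303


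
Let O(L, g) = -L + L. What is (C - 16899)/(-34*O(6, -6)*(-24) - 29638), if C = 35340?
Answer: -18441/29638 ≈ -0.62221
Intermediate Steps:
O(L, g) = 0
(C - 16899)/(-34*O(6, -6)*(-24) - 29638) = (35340 - 16899)/(-34*0*(-24) - 29638) = 18441/(0*(-24) - 29638) = 18441/(0 - 29638) = 18441/(-29638) = 18441*(-1/29638) = -18441/29638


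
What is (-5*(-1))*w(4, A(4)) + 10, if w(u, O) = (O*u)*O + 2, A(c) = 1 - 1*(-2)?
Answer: 200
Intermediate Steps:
A(c) = 3 (A(c) = 1 + 2 = 3)
w(u, O) = 2 + u*O² (w(u, O) = u*O² + 2 = 2 + u*O²)
(-5*(-1))*w(4, A(4)) + 10 = (-5*(-1))*(2 + 4*3²) + 10 = 5*(2 + 4*9) + 10 = 5*(2 + 36) + 10 = 5*38 + 10 = 190 + 10 = 200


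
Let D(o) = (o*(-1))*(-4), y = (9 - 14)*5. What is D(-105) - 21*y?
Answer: 105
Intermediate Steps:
y = -25 (y = -5*5 = -25)
D(o) = 4*o (D(o) = -o*(-4) = 4*o)
D(-105) - 21*y = 4*(-105) - 21*(-25) = -420 - 1*(-525) = -420 + 525 = 105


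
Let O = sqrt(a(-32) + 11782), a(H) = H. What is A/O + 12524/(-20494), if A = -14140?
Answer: -6262/10247 - 1414*sqrt(470)/235 ≈ -131.06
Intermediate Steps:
O = 5*sqrt(470) (O = sqrt(-32 + 11782) = sqrt(11750) = 5*sqrt(470) ≈ 108.40)
A/O + 12524/(-20494) = -14140*sqrt(470)/2350 + 12524/(-20494) = -1414*sqrt(470)/235 + 12524*(-1/20494) = -1414*sqrt(470)/235 - 6262/10247 = -6262/10247 - 1414*sqrt(470)/235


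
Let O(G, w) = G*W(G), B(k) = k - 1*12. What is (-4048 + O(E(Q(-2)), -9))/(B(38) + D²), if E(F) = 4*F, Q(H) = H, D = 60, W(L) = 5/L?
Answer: -4043/3626 ≈ -1.1150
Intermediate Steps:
B(k) = -12 + k (B(k) = k - 12 = -12 + k)
O(G, w) = 5 (O(G, w) = G*(5/G) = 5)
(-4048 + O(E(Q(-2)), -9))/(B(38) + D²) = (-4048 + 5)/((-12 + 38) + 60²) = -4043/(26 + 3600) = -4043/3626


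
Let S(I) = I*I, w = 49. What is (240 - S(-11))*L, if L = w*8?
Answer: 46648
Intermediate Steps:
S(I) = I²
L = 392 (L = 49*8 = 392)
(240 - S(-11))*L = (240 - 1*(-11)²)*392 = (240 - 1*121)*392 = (240 - 121)*392 = 119*392 = 46648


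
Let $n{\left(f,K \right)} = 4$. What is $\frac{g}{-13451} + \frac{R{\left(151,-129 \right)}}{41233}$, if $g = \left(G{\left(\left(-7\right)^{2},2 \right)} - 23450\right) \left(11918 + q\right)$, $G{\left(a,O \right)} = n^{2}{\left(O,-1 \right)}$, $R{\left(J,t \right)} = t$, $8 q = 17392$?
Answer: $\frac{13616451352045}{554625083} \approx 24551.0$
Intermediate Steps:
$q = 2174$ ($q = \frac{1}{8} \cdot 17392 = 2174$)
$G{\left(a,O \right)} = 16$ ($G{\left(a,O \right)} = 4^{2} = 16$)
$g = -330231928$ ($g = \left(16 - 23450\right) \left(11918 + 2174\right) = \left(-23434\right) 14092 = -330231928$)
$\frac{g}{-13451} + \frac{R{\left(151,-129 \right)}}{41233} = - \frac{330231928}{-13451} - \frac{129}{41233} = \left(-330231928\right) \left(- \frac{1}{13451}\right) - \frac{129}{41233} = \frac{330231928}{13451} - \frac{129}{41233} = \frac{13616451352045}{554625083}$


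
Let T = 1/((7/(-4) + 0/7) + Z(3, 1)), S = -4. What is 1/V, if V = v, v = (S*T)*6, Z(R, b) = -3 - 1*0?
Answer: 19/96 ≈ 0.19792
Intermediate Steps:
Z(R, b) = -3 (Z(R, b) = -3 + 0 = -3)
T = -4/19 (T = 1/((7/(-4) + 0/7) - 3) = 1/((7*(-1/4) + 0*(1/7)) - 3) = 1/((-7/4 + 0) - 3) = 1/(-7/4 - 3) = 1/(-19/4) = -4/19 ≈ -0.21053)
v = 96/19 (v = -4*(-4/19)*6 = (16/19)*6 = 96/19 ≈ 5.0526)
V = 96/19 ≈ 5.0526
1/V = 1/(96/19) = 19/96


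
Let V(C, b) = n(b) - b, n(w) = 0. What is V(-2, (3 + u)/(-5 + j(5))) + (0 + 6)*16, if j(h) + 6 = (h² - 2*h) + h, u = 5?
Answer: 856/9 ≈ 95.111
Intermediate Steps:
j(h) = -6 + h² - h (j(h) = -6 + ((h² - 2*h) + h) = -6 + (h² - h) = -6 + h² - h)
V(C, b) = -b (V(C, b) = 0 - b = -b)
V(-2, (3 + u)/(-5 + j(5))) + (0 + 6)*16 = -(3 + 5)/(-5 + (-6 + 5² - 1*5)) + (0 + 6)*16 = -8/(-5 + (-6 + 25 - 5)) + 6*16 = -8/(-5 + 14) + 96 = -8/9 + 96 = 856/9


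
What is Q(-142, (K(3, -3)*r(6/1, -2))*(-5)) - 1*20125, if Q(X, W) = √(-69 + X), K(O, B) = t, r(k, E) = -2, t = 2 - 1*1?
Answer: -20125 + I*√211 ≈ -20125.0 + 14.526*I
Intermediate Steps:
t = 1 (t = 2 - 1 = 1)
K(O, B) = 1
Q(-142, (K(3, -3)*r(6/1, -2))*(-5)) - 1*20125 = √(-69 - 142) - 1*20125 = √(-211) - 20125 = I*√211 - 20125 = -20125 + I*√211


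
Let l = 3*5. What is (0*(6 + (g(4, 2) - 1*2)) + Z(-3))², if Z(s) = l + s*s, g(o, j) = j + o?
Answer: 576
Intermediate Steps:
l = 15
Z(s) = 15 + s² (Z(s) = 15 + s*s = 15 + s²)
(0*(6 + (g(4, 2) - 1*2)) + Z(-3))² = (0*(6 + ((2 + 4) - 1*2)) + (15 + (-3)²))² = (0*(6 + (6 - 2)) + (15 + 9))² = (0*(6 + 4) + 24)² = (0*10 + 24)² = (0 + 24)² = 24² = 576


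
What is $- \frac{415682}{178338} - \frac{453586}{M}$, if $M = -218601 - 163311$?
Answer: $- \frac{2162842331}{1891928396} \approx -1.1432$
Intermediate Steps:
$M = -381912$
$- \frac{415682}{178338} - \frac{453586}{M} = - \frac{415682}{178338} - \frac{453586}{-381912} = \left(-415682\right) \frac{1}{178338} - - \frac{226793}{190956} = - \frac{207841}{89169} + \frac{226793}{190956} = - \frac{2162842331}{1891928396}$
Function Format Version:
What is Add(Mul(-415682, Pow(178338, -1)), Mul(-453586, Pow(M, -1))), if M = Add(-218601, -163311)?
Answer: Rational(-2162842331, 1891928396) ≈ -1.1432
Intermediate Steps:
M = -381912
Add(Mul(-415682, Pow(178338, -1)), Mul(-453586, Pow(M, -1))) = Add(Mul(-415682, Pow(178338, -1)), Mul(-453586, Pow(-381912, -1))) = Add(Mul(-415682, Rational(1, 178338)), Mul(-453586, Rational(-1, 381912))) = Add(Rational(-207841, 89169), Rational(226793, 190956)) = Rational(-2162842331, 1891928396)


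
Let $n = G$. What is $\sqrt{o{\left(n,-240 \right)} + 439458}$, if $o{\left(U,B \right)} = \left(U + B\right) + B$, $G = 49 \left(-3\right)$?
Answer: $3 \sqrt{48759} \approx 662.44$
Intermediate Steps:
$G = -147$
$n = -147$
$o{\left(U,B \right)} = U + 2 B$ ($o{\left(U,B \right)} = \left(B + U\right) + B = U + 2 B$)
$\sqrt{o{\left(n,-240 \right)} + 439458} = \sqrt{\left(-147 + 2 \left(-240\right)\right) + 439458} = \sqrt{\left(-147 - 480\right) + 439458} = \sqrt{-627 + 439458} = \sqrt{438831} = 3 \sqrt{48759}$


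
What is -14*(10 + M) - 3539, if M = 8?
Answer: -3791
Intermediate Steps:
-14*(10 + M) - 3539 = -14*(10 + 8) - 3539 = -14*18 - 3539 = -252 - 3539 = -3791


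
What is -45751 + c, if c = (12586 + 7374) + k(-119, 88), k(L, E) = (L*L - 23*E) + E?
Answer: -13566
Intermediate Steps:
k(L, E) = L**2 - 22*E (k(L, E) = (L**2 - 23*E) + E = L**2 - 22*E)
c = 32185 (c = (12586 + 7374) + ((-119)**2 - 22*88) = 19960 + (14161 - 1936) = 19960 + 12225 = 32185)
-45751 + c = -45751 + 32185 = -13566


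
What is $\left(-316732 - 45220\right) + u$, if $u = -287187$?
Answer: $-649139$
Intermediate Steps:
$\left(-316732 - 45220\right) + u = \left(-316732 - 45220\right) - 287187 = -361952 - 287187 = -649139$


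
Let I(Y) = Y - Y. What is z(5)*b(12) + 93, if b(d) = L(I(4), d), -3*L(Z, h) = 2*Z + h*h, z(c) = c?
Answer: -147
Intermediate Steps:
I(Y) = 0
L(Z, h) = -2*Z/3 - h**2/3 (L(Z, h) = -(2*Z + h*h)/3 = -(2*Z + h**2)/3 = -(h**2 + 2*Z)/3 = -2*Z/3 - h**2/3)
b(d) = -d**2/3 (b(d) = -2/3*0 - d**2/3 = 0 - d**2/3 = -d**2/3)
z(5)*b(12) + 93 = 5*(-1/3*12**2) + 93 = 5*(-1/3*144) + 93 = 5*(-48) + 93 = -240 + 93 = -147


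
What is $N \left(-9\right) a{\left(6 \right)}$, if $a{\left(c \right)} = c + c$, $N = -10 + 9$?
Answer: $108$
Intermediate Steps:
$N = -1$
$a{\left(c \right)} = 2 c$
$N \left(-9\right) a{\left(6 \right)} = \left(-1\right) \left(-9\right) 2 \cdot 6 = 9 \cdot 12 = 108$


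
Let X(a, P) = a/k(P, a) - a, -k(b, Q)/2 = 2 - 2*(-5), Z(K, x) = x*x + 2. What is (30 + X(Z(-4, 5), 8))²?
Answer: 225/64 ≈ 3.5156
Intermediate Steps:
Z(K, x) = 2 + x² (Z(K, x) = x² + 2 = 2 + x²)
k(b, Q) = -24 (k(b, Q) = -2*(2 - 2*(-5)) = -2*(2 + 10) = -2*12 = -24)
X(a, P) = -25*a/24 (X(a, P) = a/(-24) - a = a*(-1/24) - a = -a/24 - a = -25*a/24)
(30 + X(Z(-4, 5), 8))² = (30 - 25*(2 + 5²)/24)² = (30 - 25*(2 + 25)/24)² = (30 - 25/24*27)² = (30 - 225/8)² = (15/8)² = 225/64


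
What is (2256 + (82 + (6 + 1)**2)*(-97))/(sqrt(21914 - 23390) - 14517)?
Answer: 2408209/3345155 + 2986*I*sqrt(41)/10035465 ≈ 0.71991 + 0.0019052*I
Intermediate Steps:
(2256 + (82 + (6 + 1)**2)*(-97))/(sqrt(21914 - 23390) - 14517) = (2256 + (82 + 7**2)*(-97))/(sqrt(-1476) - 14517) = (2256 + (82 + 49)*(-97))/(6*I*sqrt(41) - 14517) = (2256 + 131*(-97))/(-14517 + 6*I*sqrt(41)) = (2256 - 12707)/(-14517 + 6*I*sqrt(41)) = -10451/(-14517 + 6*I*sqrt(41))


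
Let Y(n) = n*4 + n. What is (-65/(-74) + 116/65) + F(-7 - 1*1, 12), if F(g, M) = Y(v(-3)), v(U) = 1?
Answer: 36859/4810 ≈ 7.6630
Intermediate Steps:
Y(n) = 5*n (Y(n) = 4*n + n = 5*n)
F(g, M) = 5 (F(g, M) = 5*1 = 5)
(-65/(-74) + 116/65) + F(-7 - 1*1, 12) = (-65/(-74) + 116/65) + 5 = (-65*(-1/74) + 116*(1/65)) + 5 = (65/74 + 116/65) + 5 = 12809/4810 + 5 = 36859/4810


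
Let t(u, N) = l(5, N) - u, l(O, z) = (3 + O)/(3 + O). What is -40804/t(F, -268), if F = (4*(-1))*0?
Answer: -40804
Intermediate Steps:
l(O, z) = 1
F = 0 (F = -4*0 = 0)
t(u, N) = 1 - u
-40804/t(F, -268) = -40804/(1 - 1*0) = -40804/(1 + 0) = -40804/1 = -40804*1 = -40804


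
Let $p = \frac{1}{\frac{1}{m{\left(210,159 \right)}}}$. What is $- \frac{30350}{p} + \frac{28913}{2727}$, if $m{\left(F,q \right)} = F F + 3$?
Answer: $\frac{397461863}{40089627} \approx 9.9143$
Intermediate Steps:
$m{\left(F,q \right)} = 3 + F^{2}$ ($m{\left(F,q \right)} = F^{2} + 3 = 3 + F^{2}$)
$p = 44103$ ($p = \frac{1}{\frac{1}{3 + 210^{2}}} = \frac{1}{\frac{1}{3 + 44100}} = \frac{1}{\frac{1}{44103}} = 44103$)
$- \frac{30350}{p} + \frac{28913}{2727} = - \frac{30350}{44103} + \frac{28913}{2727} = \frac{397461863}{40089627}$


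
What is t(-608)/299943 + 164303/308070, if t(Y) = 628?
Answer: 261772501/488907090 ≈ 0.53542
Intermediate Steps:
t(-608)/299943 + 164303/308070 = 628/299943 + 164303/308070 = 261772501/488907090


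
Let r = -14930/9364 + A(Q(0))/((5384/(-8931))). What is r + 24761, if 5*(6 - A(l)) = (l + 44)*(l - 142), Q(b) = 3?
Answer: 1423115075847/63019720 ≈ 22582.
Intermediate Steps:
A(l) = 6 - (-142 + l)*(44 + l)/5 (A(l) = 6 - (l + 44)*(l - 142)/5 = 6 - (44 + l)*(-142 + l)/5 = 6 - (-142 + l)*(44 + l)/5)
r = -137316211073/63019720 (r = -14930/9364 + (6278/5 - ⅕*3² + (98/5)*3)/((5384/(-8931))) = -14930*1/9364 + (6278/5 - ⅕*9 + 294/5)/((5384*(-1/8931))) = -7465/4682 + (6278/5 - 9/5 + 294/5)/(-5384/8931) = -7465/4682 + (6563/5)*(-8931/5384) = -7465/4682 - 58614153/26920 = -137316211073/63019720 ≈ -2178.9)
r + 24761 = -137316211073/63019720 + 24761 = 1423115075847/63019720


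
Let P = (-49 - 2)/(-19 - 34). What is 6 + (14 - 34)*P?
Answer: -702/53 ≈ -13.245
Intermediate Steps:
P = 51/53 (P = -51/(-53) = -51*(-1/53) = 51/53 ≈ 0.96226)
6 + (14 - 34)*P = 6 + (14 - 34)*(51/53) = 6 - 20*51/53 = 6 - 1020/53 = -702/53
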